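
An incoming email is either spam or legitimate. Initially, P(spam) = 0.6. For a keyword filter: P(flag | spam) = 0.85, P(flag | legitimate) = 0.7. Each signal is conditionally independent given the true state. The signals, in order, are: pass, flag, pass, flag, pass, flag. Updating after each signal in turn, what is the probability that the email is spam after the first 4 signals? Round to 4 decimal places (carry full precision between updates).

Apply Bayes' rule sequentially, carrying P(spam) forward.
After 'pass': P(spam) = 0.15·0.6000 / (0.15·0.6000 + 0.3·0.4000) ≈ 0.4286
After 'flag': P(spam) = 0.85·0.4286 / (0.85·0.4286 + 0.7·0.5714) ≈ 0.4766
After 'pass': P(spam) = 0.15·0.4766 / (0.15·0.4766 + 0.3·0.5234) ≈ 0.3129
After 'flag': P(spam) = 0.85·0.3129 / (0.85·0.3129 + 0.7·0.6871) ≈ 0.3561

0.3561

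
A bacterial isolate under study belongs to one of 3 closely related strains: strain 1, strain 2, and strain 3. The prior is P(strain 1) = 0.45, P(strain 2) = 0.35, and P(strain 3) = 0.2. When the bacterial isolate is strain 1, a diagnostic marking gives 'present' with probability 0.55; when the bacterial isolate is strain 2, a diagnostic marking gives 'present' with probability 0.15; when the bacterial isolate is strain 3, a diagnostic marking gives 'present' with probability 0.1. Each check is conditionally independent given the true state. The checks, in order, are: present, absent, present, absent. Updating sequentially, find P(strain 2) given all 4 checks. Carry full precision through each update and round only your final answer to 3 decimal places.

0.163

After 'present': normaliser = 0.55·0.4500 + 0.15·0.3500 + 0.1·0.2000; P(strain 1) ≈ 0.7734, P(strain 2) ≈ 0.1641, P(strain 3) ≈ 0.0625
After 'absent': normaliser = 0.45·0.7734 + 0.85·0.1641 + 0.9·0.0625; P(strain 1) ≈ 0.6401, P(strain 2) ≈ 0.2565, P(strain 3) ≈ 0.1034
After 'present': normaliser = 0.55·0.6401 + 0.15·0.2565 + 0.1·0.1034; P(strain 1) ≈ 0.8782, P(strain 2) ≈ 0.0960, P(strain 3) ≈ 0.0258
After 'absent': normaliser = 0.45·0.8782 + 0.85·0.0960 + 0.9·0.0258; P(strain 1) ≈ 0.7904, P(strain 2) ≈ 0.1631, P(strain 3) ≈ 0.0465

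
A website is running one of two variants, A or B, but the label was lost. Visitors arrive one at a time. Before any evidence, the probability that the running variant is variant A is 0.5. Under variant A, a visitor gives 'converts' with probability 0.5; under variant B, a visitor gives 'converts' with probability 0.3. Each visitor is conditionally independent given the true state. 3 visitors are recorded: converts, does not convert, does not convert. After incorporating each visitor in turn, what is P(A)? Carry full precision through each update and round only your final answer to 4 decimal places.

0.4596

After 'converts': P(A) = 0.5·0.5000 / (0.5·0.5000 + 0.3·0.5000) ≈ 0.6250
After 'does not convert': P(A) = 0.5·0.6250 / (0.5·0.6250 + 0.7·0.3750) ≈ 0.5435
After 'does not convert': P(A) = 0.5·0.5435 / (0.5·0.5435 + 0.7·0.4565) ≈ 0.4596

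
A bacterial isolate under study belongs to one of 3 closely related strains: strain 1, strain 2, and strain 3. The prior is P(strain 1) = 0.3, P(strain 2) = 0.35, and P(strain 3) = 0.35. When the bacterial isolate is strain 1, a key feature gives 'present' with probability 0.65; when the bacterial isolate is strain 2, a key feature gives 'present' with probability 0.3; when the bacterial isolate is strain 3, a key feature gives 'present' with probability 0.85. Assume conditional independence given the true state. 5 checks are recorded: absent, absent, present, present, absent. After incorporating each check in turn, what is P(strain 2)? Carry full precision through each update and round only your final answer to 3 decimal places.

0.632

After 'absent': normaliser = 0.35·0.3000 + 0.7·0.3500 + 0.15·0.3500; P(strain 1) ≈ 0.2609, P(strain 2) ≈ 0.6087, P(strain 3) ≈ 0.1304
After 'absent': normaliser = 0.35·0.2609 + 0.7·0.6087 + 0.15·0.1304; P(strain 1) ≈ 0.1700, P(strain 2) ≈ 0.7935, P(strain 3) ≈ 0.0364
After 'present': normaliser = 0.65·0.1700 + 0.3·0.7935 + 0.85·0.0364; P(strain 1) ≈ 0.2912, P(strain 2) ≈ 0.6272, P(strain 3) ≈ 0.0816
After 'present': normaliser = 0.65·0.2912 + 0.3·0.6272 + 0.85·0.0816; P(strain 1) ≈ 0.4236, P(strain 2) ≈ 0.4211, P(strain 3) ≈ 0.1552
After 'absent': normaliser = 0.35·0.4236 + 0.7·0.4211 + 0.15·0.1552; P(strain 1) ≈ 0.3179, P(strain 2) ≈ 0.6321, P(strain 3) ≈ 0.0499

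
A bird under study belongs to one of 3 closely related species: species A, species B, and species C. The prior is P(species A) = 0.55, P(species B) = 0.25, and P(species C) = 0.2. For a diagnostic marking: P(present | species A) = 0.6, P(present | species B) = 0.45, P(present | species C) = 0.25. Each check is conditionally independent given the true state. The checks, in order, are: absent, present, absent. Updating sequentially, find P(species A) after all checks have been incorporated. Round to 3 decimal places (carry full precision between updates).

After 'absent': normaliser = 0.4·0.5500 + 0.55·0.2500 + 0.75·0.2000; P(species A) ≈ 0.4335, P(species B) ≈ 0.2709, P(species C) ≈ 0.2956
After 'present': normaliser = 0.6·0.4335 + 0.45·0.2709 + 0.25·0.2956; P(species A) ≈ 0.5705, P(species B) ≈ 0.2674, P(species C) ≈ 0.1621
After 'absent': normaliser = 0.4·0.5705 + 0.55·0.2674 + 0.75·0.1621; P(species A) ≈ 0.4593, P(species B) ≈ 0.2960, P(species C) ≈ 0.2447

0.459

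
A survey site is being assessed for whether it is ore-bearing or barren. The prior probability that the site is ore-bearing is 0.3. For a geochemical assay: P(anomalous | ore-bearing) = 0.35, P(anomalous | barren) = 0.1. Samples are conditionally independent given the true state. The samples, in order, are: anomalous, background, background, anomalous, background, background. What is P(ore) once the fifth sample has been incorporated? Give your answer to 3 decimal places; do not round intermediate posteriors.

After 'anomalous': P(ore) = 0.35·0.3000 / (0.35·0.3000 + 0.1·0.7000) ≈ 0.6000
After 'background': P(ore) = 0.65·0.6000 / (0.65·0.6000 + 0.9·0.4000) ≈ 0.5200
After 'background': P(ore) = 0.65·0.5200 / (0.65·0.5200 + 0.9·0.4800) ≈ 0.4390
After 'anomalous': P(ore) = 0.35·0.4390 / (0.35·0.4390 + 0.1·0.5610) ≈ 0.7325
After 'background': P(ore) = 0.65·0.7325 / (0.65·0.7325 + 0.9·0.2675) ≈ 0.6642

0.664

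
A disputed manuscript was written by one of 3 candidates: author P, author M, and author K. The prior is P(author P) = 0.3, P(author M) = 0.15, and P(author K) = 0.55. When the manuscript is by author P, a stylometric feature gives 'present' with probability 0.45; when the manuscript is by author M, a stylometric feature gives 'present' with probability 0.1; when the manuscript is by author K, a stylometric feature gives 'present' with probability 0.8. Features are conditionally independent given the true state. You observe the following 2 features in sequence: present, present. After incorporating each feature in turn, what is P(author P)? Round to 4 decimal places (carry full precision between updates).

After 'present': normaliser = 0.45·0.3000 + 0.1·0.1500 + 0.8·0.5500; P(author P) ≈ 0.2288, P(author M) ≈ 0.0254, P(author K) ≈ 0.7458
After 'present': normaliser = 0.45·0.2288 + 0.1·0.0254 + 0.8·0.7458; P(author P) ≈ 0.1467, P(author M) ≈ 0.0036, P(author K) ≈ 0.8497

0.1467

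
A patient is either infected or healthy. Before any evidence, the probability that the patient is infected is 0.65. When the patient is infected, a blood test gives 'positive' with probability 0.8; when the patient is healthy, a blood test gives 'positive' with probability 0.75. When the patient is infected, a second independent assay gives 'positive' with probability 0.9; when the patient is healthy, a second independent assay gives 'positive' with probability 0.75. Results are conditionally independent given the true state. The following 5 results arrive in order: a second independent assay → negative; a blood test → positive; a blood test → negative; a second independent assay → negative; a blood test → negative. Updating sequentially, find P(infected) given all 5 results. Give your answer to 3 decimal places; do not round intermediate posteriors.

After a second independent assay='negative': P(infected) = 0.1·0.6500 / (0.1·0.6500 + 0.25·0.3500) ≈ 0.4262
After a blood test='positive': P(infected) = 0.8·0.4262 / (0.8·0.4262 + 0.75·0.5738) ≈ 0.4421
After a blood test='negative': P(infected) = 0.2·0.4421 / (0.2·0.4421 + 0.25·0.5579) ≈ 0.3880
After a second independent assay='negative': P(infected) = 0.1·0.3880 / (0.1·0.3880 + 0.25·0.6120) ≈ 0.2023
After a blood test='negative': P(infected) = 0.2·0.2023 / (0.2·0.2023 + 0.25·0.7977) ≈ 0.1686

0.169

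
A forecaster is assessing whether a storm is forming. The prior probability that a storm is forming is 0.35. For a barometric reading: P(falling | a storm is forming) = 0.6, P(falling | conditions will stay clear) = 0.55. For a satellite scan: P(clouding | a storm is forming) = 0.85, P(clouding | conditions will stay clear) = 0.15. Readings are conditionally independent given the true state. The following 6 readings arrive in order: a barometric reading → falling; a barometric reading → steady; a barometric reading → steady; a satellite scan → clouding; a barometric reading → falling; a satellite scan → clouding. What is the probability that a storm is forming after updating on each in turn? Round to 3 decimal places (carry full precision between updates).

0.942

After a barometric reading='falling': P(storm) = 0.6·0.3500 / (0.6·0.3500 + 0.55·0.6500) ≈ 0.3700
After a barometric reading='steady': P(storm) = 0.4·0.3700 / (0.4·0.3700 + 0.45·0.6300) ≈ 0.3430
After a barometric reading='steady': P(storm) = 0.4·0.3430 / (0.4·0.3430 + 0.45·0.6570) ≈ 0.3170
After a satellite scan='clouding': P(storm) = 0.85·0.3170 / (0.85·0.3170 + 0.15·0.6830) ≈ 0.7245
After a barometric reading='falling': P(storm) = 0.6·0.7245 / (0.6·0.7245 + 0.55·0.2755) ≈ 0.7415
After a satellite scan='clouding': P(storm) = 0.85·0.7415 / (0.85·0.7415 + 0.15·0.2585) ≈ 0.9421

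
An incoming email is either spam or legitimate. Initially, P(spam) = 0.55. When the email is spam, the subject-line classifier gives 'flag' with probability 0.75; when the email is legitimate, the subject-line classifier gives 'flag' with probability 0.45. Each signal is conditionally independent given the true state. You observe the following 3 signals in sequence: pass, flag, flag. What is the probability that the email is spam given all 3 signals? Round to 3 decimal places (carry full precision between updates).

Apply Bayes' rule sequentially, carrying P(spam) forward.
After 'pass': P(spam) = 0.25·0.5500 / (0.25·0.5500 + 0.55·0.4500) ≈ 0.3571
After 'flag': P(spam) = 0.75·0.3571 / (0.75·0.3571 + 0.45·0.6429) ≈ 0.4808
After 'flag': P(spam) = 0.75·0.4808 / (0.75·0.4808 + 0.45·0.5192) ≈ 0.6068

0.607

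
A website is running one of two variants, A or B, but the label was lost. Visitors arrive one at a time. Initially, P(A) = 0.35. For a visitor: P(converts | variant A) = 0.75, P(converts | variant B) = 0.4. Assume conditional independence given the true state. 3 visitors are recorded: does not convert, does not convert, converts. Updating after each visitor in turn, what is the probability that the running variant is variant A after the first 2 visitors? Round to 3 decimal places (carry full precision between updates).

0.085

After 'does not convert': P(A) = 0.25·0.3500 / (0.25·0.3500 + 0.6·0.6500) ≈ 0.1832
After 'does not convert': P(A) = 0.25·0.1832 / (0.25·0.1832 + 0.6·0.8168) ≈ 0.0855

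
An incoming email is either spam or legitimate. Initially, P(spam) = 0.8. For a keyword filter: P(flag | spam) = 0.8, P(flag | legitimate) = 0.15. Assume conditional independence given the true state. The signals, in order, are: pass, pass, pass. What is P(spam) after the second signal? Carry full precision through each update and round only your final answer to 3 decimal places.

After 'pass': P(spam) = 0.2·0.8000 / (0.2·0.8000 + 0.85·0.2000) ≈ 0.4848
After 'pass': P(spam) = 0.2·0.4848 / (0.2·0.4848 + 0.85·0.5152) ≈ 0.1813

0.181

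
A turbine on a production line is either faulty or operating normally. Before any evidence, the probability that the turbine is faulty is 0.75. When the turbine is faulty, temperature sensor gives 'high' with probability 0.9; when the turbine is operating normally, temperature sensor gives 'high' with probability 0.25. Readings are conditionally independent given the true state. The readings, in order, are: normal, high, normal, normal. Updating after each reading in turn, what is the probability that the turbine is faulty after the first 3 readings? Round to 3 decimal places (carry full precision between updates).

0.161

Apply Bayes' rule sequentially, carrying P(faulty) forward.
After 'normal': P(faulty) = 0.1·0.7500 / (0.1·0.7500 + 0.75·0.2500) ≈ 0.2857
After 'high': P(faulty) = 0.9·0.2857 / (0.9·0.2857 + 0.25·0.7143) ≈ 0.5902
After 'normal': P(faulty) = 0.1·0.5902 / (0.1·0.5902 + 0.75·0.4098) ≈ 0.1611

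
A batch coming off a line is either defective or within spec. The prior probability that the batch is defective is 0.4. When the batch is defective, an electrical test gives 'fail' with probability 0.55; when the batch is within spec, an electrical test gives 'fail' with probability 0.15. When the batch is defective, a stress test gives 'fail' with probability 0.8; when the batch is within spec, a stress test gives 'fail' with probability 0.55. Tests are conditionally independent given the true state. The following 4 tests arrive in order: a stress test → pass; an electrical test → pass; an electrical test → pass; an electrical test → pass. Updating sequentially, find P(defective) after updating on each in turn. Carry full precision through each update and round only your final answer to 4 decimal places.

After a stress test='pass': P(defective) = 0.2·0.4000 / (0.2·0.4000 + 0.45·0.6000) ≈ 0.2286
After an electrical test='pass': P(defective) = 0.45·0.2286 / (0.45·0.2286 + 0.85·0.7714) ≈ 0.1356
After an electrical test='pass': P(defective) = 0.45·0.1356 / (0.45·0.1356 + 0.85·0.8644) ≈ 0.0767
After an electrical test='pass': P(defective) = 0.45·0.0767 / (0.45·0.0767 + 0.85·0.9233) ≈ 0.0421

0.0421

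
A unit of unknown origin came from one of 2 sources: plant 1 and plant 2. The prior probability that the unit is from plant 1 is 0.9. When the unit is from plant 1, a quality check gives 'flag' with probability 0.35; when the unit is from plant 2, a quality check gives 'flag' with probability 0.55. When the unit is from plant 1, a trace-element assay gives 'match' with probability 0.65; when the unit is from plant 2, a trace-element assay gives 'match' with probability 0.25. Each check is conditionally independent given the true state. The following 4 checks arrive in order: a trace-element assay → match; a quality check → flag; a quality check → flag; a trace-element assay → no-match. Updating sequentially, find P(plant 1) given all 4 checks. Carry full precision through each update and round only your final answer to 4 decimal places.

0.8156

After a trace-element assay='match': P(plant 1) = 0.65·0.9000 / (0.65·0.9000 + 0.25·0.1000) ≈ 0.9590
After a quality check='flag': P(plant 1) = 0.35·0.9590 / (0.35·0.9590 + 0.55·0.0410) ≈ 0.9371
After a quality check='flag': P(plant 1) = 0.35·0.9371 / (0.35·0.9371 + 0.55·0.0629) ≈ 0.9045
After a trace-element assay='no-match': P(plant 1) = 0.35·0.9045 / (0.35·0.9045 + 0.75·0.0955) ≈ 0.8156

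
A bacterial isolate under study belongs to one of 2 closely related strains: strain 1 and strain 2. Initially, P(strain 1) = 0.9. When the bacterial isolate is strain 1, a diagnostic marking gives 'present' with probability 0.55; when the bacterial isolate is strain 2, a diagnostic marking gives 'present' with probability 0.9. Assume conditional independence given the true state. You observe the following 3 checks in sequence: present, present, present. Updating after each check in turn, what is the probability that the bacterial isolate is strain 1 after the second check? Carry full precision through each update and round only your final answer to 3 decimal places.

0.771

After 'present': P(strain 1) = 0.55·0.9000 / (0.55·0.9000 + 0.9·0.1000) ≈ 0.8462
After 'present': P(strain 1) = 0.55·0.8462 / (0.55·0.8462 + 0.9·0.1538) ≈ 0.7707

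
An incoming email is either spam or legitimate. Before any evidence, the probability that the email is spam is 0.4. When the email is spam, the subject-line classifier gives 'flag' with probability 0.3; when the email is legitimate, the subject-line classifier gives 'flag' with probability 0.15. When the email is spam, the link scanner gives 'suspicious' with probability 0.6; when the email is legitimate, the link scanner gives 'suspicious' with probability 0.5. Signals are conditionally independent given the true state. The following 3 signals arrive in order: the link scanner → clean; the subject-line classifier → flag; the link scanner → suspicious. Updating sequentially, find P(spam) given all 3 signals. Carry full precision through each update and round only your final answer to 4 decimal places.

0.5614

Each posterior becomes the prior for the next update.
After the link scanner='clean': P(spam) = 0.4·0.4000 / (0.4·0.4000 + 0.5·0.6000) ≈ 0.3478
After the subject-line classifier='flag': P(spam) = 0.3·0.3478 / (0.3·0.3478 + 0.15·0.6522) ≈ 0.5161
After the link scanner='suspicious': P(spam) = 0.6·0.5161 / (0.6·0.5161 + 0.5·0.4839) ≈ 0.5614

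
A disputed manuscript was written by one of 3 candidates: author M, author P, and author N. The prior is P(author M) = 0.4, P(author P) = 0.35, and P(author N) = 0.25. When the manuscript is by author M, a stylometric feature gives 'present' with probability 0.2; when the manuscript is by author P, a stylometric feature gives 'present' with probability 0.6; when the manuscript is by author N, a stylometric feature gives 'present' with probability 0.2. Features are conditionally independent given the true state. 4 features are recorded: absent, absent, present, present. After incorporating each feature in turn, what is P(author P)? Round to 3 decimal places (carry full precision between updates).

0.548

Each posterior becomes the prior for the next update.
After 'absent': normaliser = 0.8·0.4000 + 0.4·0.3500 + 0.8·0.2500; P(author M) ≈ 0.4848, P(author P) ≈ 0.2121, P(author N) ≈ 0.3030
After 'absent': normaliser = 0.8·0.4848 + 0.4·0.2121 + 0.8·0.3030; P(author M) ≈ 0.5424, P(author P) ≈ 0.1186, P(author N) ≈ 0.3390
After 'present': normaliser = 0.2·0.5424 + 0.6·0.1186 + 0.2·0.3390; P(author M) ≈ 0.4384, P(author P) ≈ 0.2877, P(author N) ≈ 0.2740
After 'present': normaliser = 0.2·0.4384 + 0.6·0.2877 + 0.2·0.2740; P(author M) ≈ 0.2783, P(author P) ≈ 0.5478, P(author N) ≈ 0.1739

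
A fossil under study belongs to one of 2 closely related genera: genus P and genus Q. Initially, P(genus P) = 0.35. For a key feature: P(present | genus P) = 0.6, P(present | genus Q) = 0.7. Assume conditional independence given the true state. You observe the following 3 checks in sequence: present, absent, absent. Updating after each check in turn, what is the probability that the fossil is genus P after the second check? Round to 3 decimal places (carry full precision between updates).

After 'present': P(genus P) = 0.6·0.3500 / (0.6·0.3500 + 0.7·0.6500) ≈ 0.3158
After 'absent': P(genus P) = 0.4·0.3158 / (0.4·0.3158 + 0.3·0.6842) ≈ 0.3810

0.381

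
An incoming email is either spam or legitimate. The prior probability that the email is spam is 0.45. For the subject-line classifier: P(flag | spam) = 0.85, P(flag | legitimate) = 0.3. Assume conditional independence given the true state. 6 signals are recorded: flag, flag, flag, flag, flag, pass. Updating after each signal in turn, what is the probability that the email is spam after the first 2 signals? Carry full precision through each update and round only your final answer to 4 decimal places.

Each posterior becomes the prior for the next update.
After 'flag': P(spam) = 0.85·0.4500 / (0.85·0.4500 + 0.3·0.5500) ≈ 0.6986
After 'flag': P(spam) = 0.85·0.6986 / (0.85·0.6986 + 0.3·0.3014) ≈ 0.8679

0.8679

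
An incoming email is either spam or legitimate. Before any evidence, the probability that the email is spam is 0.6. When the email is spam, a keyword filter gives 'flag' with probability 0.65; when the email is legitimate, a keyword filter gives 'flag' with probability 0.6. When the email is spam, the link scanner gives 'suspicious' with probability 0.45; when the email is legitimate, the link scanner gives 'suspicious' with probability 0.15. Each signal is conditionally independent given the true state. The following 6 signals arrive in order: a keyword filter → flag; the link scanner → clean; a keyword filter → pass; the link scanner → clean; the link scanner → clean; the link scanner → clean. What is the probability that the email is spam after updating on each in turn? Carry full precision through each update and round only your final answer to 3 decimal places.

0.200

After a keyword filter='flag': P(spam) = 0.65·0.6000 / (0.65·0.6000 + 0.6·0.4000) ≈ 0.6190
After the link scanner='clean': P(spam) = 0.55·0.6190 / (0.55·0.6190 + 0.85·0.3810) ≈ 0.5125
After a keyword filter='pass': P(spam) = 0.35·0.5125 / (0.35·0.5125 + 0.4·0.4875) ≈ 0.4792
After the link scanner='clean': P(spam) = 0.55·0.4792 / (0.55·0.4792 + 0.85·0.5208) ≈ 0.3732
After the link scanner='clean': P(spam) = 0.55·0.3732 / (0.55·0.3732 + 0.85·0.6268) ≈ 0.2781
After the link scanner='clean': P(spam) = 0.55·0.2781 / (0.55·0.2781 + 0.85·0.7219) ≈ 0.1995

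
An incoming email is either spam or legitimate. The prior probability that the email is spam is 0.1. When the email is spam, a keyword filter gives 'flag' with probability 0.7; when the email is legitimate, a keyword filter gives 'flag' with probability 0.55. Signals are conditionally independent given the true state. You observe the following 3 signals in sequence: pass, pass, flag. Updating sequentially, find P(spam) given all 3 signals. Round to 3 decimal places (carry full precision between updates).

0.059

After 'pass': P(spam) = 0.3·0.1000 / (0.3·0.1000 + 0.45·0.9000) ≈ 0.0690
After 'pass': P(spam) = 0.3·0.0690 / (0.3·0.0690 + 0.45·0.9310) ≈ 0.0471
After 'flag': P(spam) = 0.7·0.0471 / (0.7·0.0471 + 0.55·0.9529) ≈ 0.0591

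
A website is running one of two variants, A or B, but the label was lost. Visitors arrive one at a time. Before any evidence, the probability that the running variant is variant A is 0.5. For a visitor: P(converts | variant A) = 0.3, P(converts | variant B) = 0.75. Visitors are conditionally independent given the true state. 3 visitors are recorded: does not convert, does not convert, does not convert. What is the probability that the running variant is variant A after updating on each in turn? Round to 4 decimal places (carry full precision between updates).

After 'does not convert': P(A) = 0.7·0.5000 / (0.7·0.5000 + 0.25·0.5000) ≈ 0.7368
After 'does not convert': P(A) = 0.7·0.7368 / (0.7·0.7368 + 0.25·0.2632) ≈ 0.8869
After 'does not convert': P(A) = 0.7·0.8869 / (0.7·0.8869 + 0.25·0.1131) ≈ 0.9564

0.9564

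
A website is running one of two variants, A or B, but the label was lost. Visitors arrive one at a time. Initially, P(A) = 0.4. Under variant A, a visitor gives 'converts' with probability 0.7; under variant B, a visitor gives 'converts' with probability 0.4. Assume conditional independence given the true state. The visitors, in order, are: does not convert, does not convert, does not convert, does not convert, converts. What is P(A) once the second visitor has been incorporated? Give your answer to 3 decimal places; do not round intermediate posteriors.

0.143

Apply Bayes' rule sequentially, carrying P(A) forward.
After 'does not convert': P(A) = 0.3·0.4000 / (0.3·0.4000 + 0.6·0.6000) ≈ 0.2500
After 'does not convert': P(A) = 0.3·0.2500 / (0.3·0.2500 + 0.6·0.7500) ≈ 0.1429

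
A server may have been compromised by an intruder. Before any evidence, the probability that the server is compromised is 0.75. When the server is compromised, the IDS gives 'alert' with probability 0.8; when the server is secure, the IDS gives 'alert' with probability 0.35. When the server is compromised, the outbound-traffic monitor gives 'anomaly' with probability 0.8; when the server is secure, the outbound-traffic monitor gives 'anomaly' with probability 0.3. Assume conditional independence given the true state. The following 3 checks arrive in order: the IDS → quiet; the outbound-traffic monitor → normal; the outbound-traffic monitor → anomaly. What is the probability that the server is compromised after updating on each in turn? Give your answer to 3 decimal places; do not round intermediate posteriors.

0.413

After the IDS='quiet': P(compromised) = 0.2·0.7500 / (0.2·0.7500 + 0.65·0.2500) ≈ 0.4800
After the outbound-traffic monitor='normal': P(compromised) = 0.2·0.4800 / (0.2·0.4800 + 0.7·0.5200) ≈ 0.2087
After the outbound-traffic monitor='anomaly': P(compromised) = 0.8·0.2087 / (0.8·0.2087 + 0.3·0.7913) ≈ 0.4129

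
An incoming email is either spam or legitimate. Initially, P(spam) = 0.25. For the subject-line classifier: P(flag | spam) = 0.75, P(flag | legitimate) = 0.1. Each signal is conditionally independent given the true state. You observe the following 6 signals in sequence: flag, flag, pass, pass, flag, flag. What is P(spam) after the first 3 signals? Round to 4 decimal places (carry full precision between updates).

After 'flag': P(spam) = 0.75·0.2500 / (0.75·0.2500 + 0.1·0.7500) ≈ 0.7143
After 'flag': P(spam) = 0.75·0.7143 / (0.75·0.7143 + 0.1·0.2857) ≈ 0.9494
After 'pass': P(spam) = 0.25·0.9494 / (0.25·0.9494 + 0.9·0.0506) ≈ 0.8389

0.8389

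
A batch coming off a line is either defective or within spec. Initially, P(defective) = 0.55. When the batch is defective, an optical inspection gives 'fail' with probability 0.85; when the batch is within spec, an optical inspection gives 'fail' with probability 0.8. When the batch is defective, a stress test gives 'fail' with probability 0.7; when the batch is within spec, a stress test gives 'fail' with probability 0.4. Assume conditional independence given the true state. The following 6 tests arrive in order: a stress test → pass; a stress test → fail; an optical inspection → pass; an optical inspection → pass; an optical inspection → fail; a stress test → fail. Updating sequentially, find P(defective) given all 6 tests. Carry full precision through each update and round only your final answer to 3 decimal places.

0.528

Apply Bayes' rule sequentially, carrying P(defective) forward.
After a stress test='pass': P(defective) = 0.3·0.5500 / (0.3·0.5500 + 0.6·0.4500) ≈ 0.3793
After a stress test='fail': P(defective) = 0.7·0.3793 / (0.7·0.3793 + 0.4·0.6207) ≈ 0.5168
After an optical inspection='pass': P(defective) = 0.15·0.5168 / (0.15·0.5168 + 0.2·0.4832) ≈ 0.4451
After an optical inspection='pass': P(defective) = 0.15·0.4451 / (0.15·0.4451 + 0.2·0.5549) ≈ 0.3756
After an optical inspection='fail': P(defective) = 0.85·0.3756 / (0.85·0.3756 + 0.8·0.6244) ≈ 0.3899
After a stress test='fail': P(defective) = 0.7·0.3899 / (0.7·0.3899 + 0.4·0.6101) ≈ 0.5280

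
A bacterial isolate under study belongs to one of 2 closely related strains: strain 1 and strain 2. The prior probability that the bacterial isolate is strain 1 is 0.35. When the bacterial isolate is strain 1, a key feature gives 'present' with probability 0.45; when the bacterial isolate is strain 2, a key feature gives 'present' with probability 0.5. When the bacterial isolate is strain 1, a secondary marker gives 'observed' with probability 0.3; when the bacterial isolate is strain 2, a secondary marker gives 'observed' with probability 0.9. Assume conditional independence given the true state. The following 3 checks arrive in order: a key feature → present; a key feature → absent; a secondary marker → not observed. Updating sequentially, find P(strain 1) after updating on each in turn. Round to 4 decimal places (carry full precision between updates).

0.7887

After a key feature='present': P(strain 1) = 0.45·0.3500 / (0.45·0.3500 + 0.5·0.6500) ≈ 0.3264
After a key feature='absent': P(strain 1) = 0.55·0.3264 / (0.55·0.3264 + 0.5·0.6736) ≈ 0.3477
After a secondary marker='not observed': P(strain 1) = 0.7·0.3477 / (0.7·0.3477 + 0.1·0.6523) ≈ 0.7887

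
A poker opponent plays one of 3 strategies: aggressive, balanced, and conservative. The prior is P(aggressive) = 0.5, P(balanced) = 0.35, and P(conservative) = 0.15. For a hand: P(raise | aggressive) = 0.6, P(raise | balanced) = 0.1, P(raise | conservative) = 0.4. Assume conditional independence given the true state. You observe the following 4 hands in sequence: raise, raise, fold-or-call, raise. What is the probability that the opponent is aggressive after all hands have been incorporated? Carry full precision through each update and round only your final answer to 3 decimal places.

After 'raise': normaliser = 0.6·0.5000 + 0.1·0.3500 + 0.4·0.1500; P(aggressive) ≈ 0.7595, P(balanced) ≈ 0.0886, P(conservative) ≈ 0.1519
After 'raise': normaliser = 0.6·0.7595 + 0.1·0.0886 + 0.4·0.1519; P(aggressive) ≈ 0.8675, P(balanced) ≈ 0.0169, P(conservative) ≈ 0.1157
After 'fold-or-call': normaliser = 0.4·0.8675 + 0.9·0.0169 + 0.6·0.1157; P(aggressive) ≈ 0.8040, P(balanced) ≈ 0.0352, P(conservative) ≈ 0.1608
After 'raise': normaliser = 0.6·0.8040 + 0.1·0.0352 + 0.4·0.1608; P(aggressive) ≈ 0.8767, P(balanced) ≈ 0.0064, P(conservative) ≈ 0.1169

0.877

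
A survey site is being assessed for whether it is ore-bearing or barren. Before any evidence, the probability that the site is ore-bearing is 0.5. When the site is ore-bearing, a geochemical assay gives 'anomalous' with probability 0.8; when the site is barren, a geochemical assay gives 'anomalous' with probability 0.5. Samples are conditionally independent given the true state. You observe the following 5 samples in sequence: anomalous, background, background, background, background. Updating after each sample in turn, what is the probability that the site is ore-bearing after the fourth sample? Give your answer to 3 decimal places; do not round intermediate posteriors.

0.093

Apply Bayes' rule sequentially, carrying P(ore) forward.
After 'anomalous': P(ore) = 0.8·0.5000 / (0.8·0.5000 + 0.5·0.5000) ≈ 0.6154
After 'background': P(ore) = 0.2·0.6154 / (0.2·0.6154 + 0.5·0.3846) ≈ 0.3902
After 'background': P(ore) = 0.2·0.3902 / (0.2·0.3902 + 0.5·0.6098) ≈ 0.2038
After 'background': P(ore) = 0.2·0.2038 / (0.2·0.2038 + 0.5·0.7962) ≈ 0.0929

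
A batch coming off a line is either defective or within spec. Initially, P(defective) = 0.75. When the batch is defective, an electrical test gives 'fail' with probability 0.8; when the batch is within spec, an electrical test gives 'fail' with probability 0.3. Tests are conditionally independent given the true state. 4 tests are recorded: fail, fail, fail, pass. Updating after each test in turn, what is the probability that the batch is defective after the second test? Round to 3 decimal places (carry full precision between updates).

0.955

Apply Bayes' rule sequentially, carrying P(defective) forward.
After 'fail': P(defective) = 0.8·0.7500 / (0.8·0.7500 + 0.3·0.2500) ≈ 0.8889
After 'fail': P(defective) = 0.8·0.8889 / (0.8·0.8889 + 0.3·0.1111) ≈ 0.9552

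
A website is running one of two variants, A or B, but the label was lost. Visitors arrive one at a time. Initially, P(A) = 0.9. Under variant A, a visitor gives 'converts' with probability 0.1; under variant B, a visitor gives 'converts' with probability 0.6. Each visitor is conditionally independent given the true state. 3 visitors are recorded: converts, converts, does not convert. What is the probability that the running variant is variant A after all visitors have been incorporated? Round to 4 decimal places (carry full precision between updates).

0.3600

Apply Bayes' rule sequentially, carrying P(A) forward.
After 'converts': P(A) = 0.1·0.9000 / (0.1·0.9000 + 0.6·0.1000) ≈ 0.6000
After 'converts': P(A) = 0.1·0.6000 / (0.1·0.6000 + 0.6·0.4000) ≈ 0.2000
After 'does not convert': P(A) = 0.9·0.2000 / (0.9·0.2000 + 0.4·0.8000) ≈ 0.3600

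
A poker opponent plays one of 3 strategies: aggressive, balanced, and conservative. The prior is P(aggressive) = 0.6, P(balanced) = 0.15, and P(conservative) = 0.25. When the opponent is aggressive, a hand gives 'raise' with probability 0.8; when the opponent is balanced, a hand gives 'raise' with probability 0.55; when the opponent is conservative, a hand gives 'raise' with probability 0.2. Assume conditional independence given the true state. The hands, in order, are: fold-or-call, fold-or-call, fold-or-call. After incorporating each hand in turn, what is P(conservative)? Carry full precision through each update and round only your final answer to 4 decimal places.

0.8739

Each posterior becomes the prior for the next update.
After 'fold-or-call': normaliser = 0.2·0.6000 + 0.45·0.1500 + 0.8·0.2500; P(aggressive) ≈ 0.3097, P(balanced) ≈ 0.1742, P(conservative) ≈ 0.5161
After 'fold-or-call': normaliser = 0.2·0.3097 + 0.45·0.1742 + 0.8·0.5161; P(aggressive) ≈ 0.1120, P(balanced) ≈ 0.1417, P(conservative) ≈ 0.7464
After 'fold-or-call': normaliser = 0.2·0.1120 + 0.45·0.1417 + 0.8·0.7464; P(aggressive) ≈ 0.0328, P(balanced) ≈ 0.0933, P(conservative) ≈ 0.8739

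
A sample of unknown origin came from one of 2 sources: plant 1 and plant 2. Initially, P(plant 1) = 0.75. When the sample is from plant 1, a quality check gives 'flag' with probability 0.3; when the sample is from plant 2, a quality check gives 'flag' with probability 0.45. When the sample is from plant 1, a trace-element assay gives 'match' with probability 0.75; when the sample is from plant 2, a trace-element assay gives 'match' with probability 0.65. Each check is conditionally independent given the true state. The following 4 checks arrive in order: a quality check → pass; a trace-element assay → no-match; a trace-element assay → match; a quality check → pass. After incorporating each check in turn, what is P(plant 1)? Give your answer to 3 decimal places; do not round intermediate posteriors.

0.800

After a quality check='pass': P(plant 1) = 0.7·0.7500 / (0.7·0.7500 + 0.55·0.2500) ≈ 0.7925
After a trace-element assay='no-match': P(plant 1) = 0.25·0.7925 / (0.25·0.7925 + 0.35·0.2075) ≈ 0.7317
After a trace-element assay='match': P(plant 1) = 0.75·0.7317 / (0.75·0.7317 + 0.65·0.2683) ≈ 0.7589
After a quality check='pass': P(plant 1) = 0.7·0.7589 / (0.7·0.7589 + 0.55·0.2411) ≈ 0.8002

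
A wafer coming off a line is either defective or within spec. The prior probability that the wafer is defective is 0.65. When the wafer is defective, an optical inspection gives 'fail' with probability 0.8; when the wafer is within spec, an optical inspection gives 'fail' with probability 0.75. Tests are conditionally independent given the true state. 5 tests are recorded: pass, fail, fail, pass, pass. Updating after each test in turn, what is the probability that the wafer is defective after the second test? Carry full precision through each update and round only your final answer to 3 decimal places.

0.613

Each posterior becomes the prior for the next update.
After 'pass': P(defective) = 0.2·0.6500 / (0.2·0.6500 + 0.25·0.3500) ≈ 0.5977
After 'fail': P(defective) = 0.8·0.5977 / (0.8·0.5977 + 0.75·0.4023) ≈ 0.6131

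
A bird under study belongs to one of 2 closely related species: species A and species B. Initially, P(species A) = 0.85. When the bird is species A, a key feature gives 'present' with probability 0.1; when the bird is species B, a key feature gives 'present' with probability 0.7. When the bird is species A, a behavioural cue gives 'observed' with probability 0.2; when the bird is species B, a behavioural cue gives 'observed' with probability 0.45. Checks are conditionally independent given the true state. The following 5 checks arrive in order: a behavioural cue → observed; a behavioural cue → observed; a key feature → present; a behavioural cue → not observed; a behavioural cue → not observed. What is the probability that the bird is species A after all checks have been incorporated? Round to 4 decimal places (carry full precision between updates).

After a behavioural cue='observed': P(species A) = 0.2·0.8500 / (0.2·0.8500 + 0.45·0.1500) ≈ 0.7158
After a behavioural cue='observed': P(species A) = 0.2·0.7158 / (0.2·0.7158 + 0.45·0.2842) ≈ 0.5282
After a key feature='present': P(species A) = 0.1·0.5282 / (0.1·0.5282 + 0.7·0.4718) ≈ 0.1379
After a behavioural cue='not observed': P(species A) = 0.8·0.1379 / (0.8·0.1379 + 0.55·0.8621) ≈ 0.1887
After a behavioural cue='not observed': P(species A) = 0.8·0.1887 / (0.8·0.1887 + 0.55·0.8113) ≈ 0.2528

0.2528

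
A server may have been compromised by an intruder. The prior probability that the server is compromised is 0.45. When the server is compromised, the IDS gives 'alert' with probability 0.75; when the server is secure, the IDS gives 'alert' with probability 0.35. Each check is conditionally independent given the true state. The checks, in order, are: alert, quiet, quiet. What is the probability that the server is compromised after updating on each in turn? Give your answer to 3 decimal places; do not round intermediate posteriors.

After 'alert': P(compromised) = 0.75·0.4500 / (0.75·0.4500 + 0.35·0.5500) ≈ 0.6368
After 'quiet': P(compromised) = 0.25·0.6368 / (0.25·0.6368 + 0.65·0.3632) ≈ 0.4027
After 'quiet': P(compromised) = 0.25·0.4027 / (0.25·0.4027 + 0.65·0.5973) ≈ 0.2059

0.206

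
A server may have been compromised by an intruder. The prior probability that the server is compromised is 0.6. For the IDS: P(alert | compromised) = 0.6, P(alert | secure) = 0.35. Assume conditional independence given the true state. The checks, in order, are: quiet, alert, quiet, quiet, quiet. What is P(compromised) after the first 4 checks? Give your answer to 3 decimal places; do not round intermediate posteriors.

After 'quiet': P(compromised) = 0.4·0.6000 / (0.4·0.6000 + 0.65·0.4000) ≈ 0.4800
After 'alert': P(compromised) = 0.6·0.4800 / (0.6·0.4800 + 0.35·0.5200) ≈ 0.6128
After 'quiet': P(compromised) = 0.4·0.6128 / (0.4·0.6128 + 0.65·0.3872) ≈ 0.4934
After 'quiet': P(compromised) = 0.4·0.4934 / (0.4·0.4934 + 0.65·0.5066) ≈ 0.3747

0.375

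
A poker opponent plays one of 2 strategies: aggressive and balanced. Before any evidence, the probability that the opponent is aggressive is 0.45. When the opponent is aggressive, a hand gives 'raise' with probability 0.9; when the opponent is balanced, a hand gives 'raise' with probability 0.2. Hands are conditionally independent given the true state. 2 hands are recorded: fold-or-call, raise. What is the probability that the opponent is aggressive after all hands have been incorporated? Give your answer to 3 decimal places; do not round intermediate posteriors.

After 'fold-or-call': P(aggressive) = 0.1·0.4500 / (0.1·0.4500 + 0.8·0.5500) ≈ 0.0928
After 'raise': P(aggressive) = 0.9·0.0928 / (0.9·0.0928 + 0.2·0.9072) ≈ 0.3152

0.315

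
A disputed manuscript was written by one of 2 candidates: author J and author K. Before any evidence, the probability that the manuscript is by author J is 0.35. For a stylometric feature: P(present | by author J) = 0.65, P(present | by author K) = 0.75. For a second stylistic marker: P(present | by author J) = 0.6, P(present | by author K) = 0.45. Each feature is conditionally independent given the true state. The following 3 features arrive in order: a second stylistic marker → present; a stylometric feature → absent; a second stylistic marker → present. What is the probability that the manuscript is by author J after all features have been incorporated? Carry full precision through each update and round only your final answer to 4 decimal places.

0.5727

Apply Bayes' rule sequentially, carrying P(author J) forward.
After a second stylistic marker='present': P(author J) = 0.6·0.3500 / (0.6·0.3500 + 0.45·0.6500) ≈ 0.4179
After a stylometric feature='absent': P(author J) = 0.35·0.4179 / (0.35·0.4179 + 0.25·0.5821) ≈ 0.5013
After a second stylistic marker='present': P(author J) = 0.6·0.5013 / (0.6·0.5013 + 0.45·0.4987) ≈ 0.5727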